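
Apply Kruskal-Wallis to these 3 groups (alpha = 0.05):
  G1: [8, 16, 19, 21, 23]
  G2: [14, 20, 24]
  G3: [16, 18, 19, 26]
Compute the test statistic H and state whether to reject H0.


Step 1: Combine all N = 12 observations and assign midranks.
sorted (value, group, rank): (8,G1,1), (14,G2,2), (16,G1,3.5), (16,G3,3.5), (18,G3,5), (19,G1,6.5), (19,G3,6.5), (20,G2,8), (21,G1,9), (23,G1,10), (24,G2,11), (26,G3,12)
Step 2: Sum ranks within each group.
R_1 = 30 (n_1 = 5)
R_2 = 21 (n_2 = 3)
R_3 = 27 (n_3 = 4)
Step 3: H = 12/(N(N+1)) * sum(R_i^2/n_i) - 3(N+1)
     = 12/(12*13) * (30^2/5 + 21^2/3 + 27^2/4) - 3*13
     = 0.076923 * 509.25 - 39
     = 0.173077.
Step 4: Ties present; correction factor C = 1 - 12/(12^3 - 12) = 0.993007. Corrected H = 0.173077 / 0.993007 = 0.174296.
Step 5: Under H0, H ~ chi^2(2); p-value = 0.916542.
Step 6: alpha = 0.05. fail to reject H0.

H = 0.1743, df = 2, p = 0.916542, fail to reject H0.


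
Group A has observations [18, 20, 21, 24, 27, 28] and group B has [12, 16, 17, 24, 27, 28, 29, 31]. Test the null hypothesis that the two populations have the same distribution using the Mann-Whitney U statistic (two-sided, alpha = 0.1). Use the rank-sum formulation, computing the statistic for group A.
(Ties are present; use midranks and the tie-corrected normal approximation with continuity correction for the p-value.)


Step 1: Combine and sort all 14 observations; assign midranks.
sorted (value, group): (12,Y), (16,Y), (17,Y), (18,X), (20,X), (21,X), (24,X), (24,Y), (27,X), (27,Y), (28,X), (28,Y), (29,Y), (31,Y)
ranks: 12->1, 16->2, 17->3, 18->4, 20->5, 21->6, 24->7.5, 24->7.5, 27->9.5, 27->9.5, 28->11.5, 28->11.5, 29->13, 31->14
Step 2: Rank sum for X: R1 = 4 + 5 + 6 + 7.5 + 9.5 + 11.5 = 43.5.
Step 3: U_X = R1 - n1(n1+1)/2 = 43.5 - 6*7/2 = 43.5 - 21 = 22.5.
       U_Y = n1*n2 - U_X = 48 - 22.5 = 25.5.
Step 4: Ties are present, so use the tie-corrected normal approximation (with continuity correction) for the p-value.
Step 5: p-value = 0.896941; compare to alpha = 0.1. fail to reject H0.

U_X = 22.5, p = 0.896941, fail to reject H0 at alpha = 0.1.


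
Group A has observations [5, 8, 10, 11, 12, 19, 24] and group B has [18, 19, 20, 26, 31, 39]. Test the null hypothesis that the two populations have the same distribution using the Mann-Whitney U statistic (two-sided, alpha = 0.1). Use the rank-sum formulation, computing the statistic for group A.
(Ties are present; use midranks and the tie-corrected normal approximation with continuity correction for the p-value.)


Step 1: Combine and sort all 13 observations; assign midranks.
sorted (value, group): (5,X), (8,X), (10,X), (11,X), (12,X), (18,Y), (19,X), (19,Y), (20,Y), (24,X), (26,Y), (31,Y), (39,Y)
ranks: 5->1, 8->2, 10->3, 11->4, 12->5, 18->6, 19->7.5, 19->7.5, 20->9, 24->10, 26->11, 31->12, 39->13
Step 2: Rank sum for X: R1 = 1 + 2 + 3 + 4 + 5 + 7.5 + 10 = 32.5.
Step 3: U_X = R1 - n1(n1+1)/2 = 32.5 - 7*8/2 = 32.5 - 28 = 4.5.
       U_Y = n1*n2 - U_X = 42 - 4.5 = 37.5.
Step 4: Ties are present, so use the tie-corrected normal approximation (with continuity correction) for the p-value.
Step 5: p-value = 0.022087; compare to alpha = 0.1. reject H0.

U_X = 4.5, p = 0.022087, reject H0 at alpha = 0.1.


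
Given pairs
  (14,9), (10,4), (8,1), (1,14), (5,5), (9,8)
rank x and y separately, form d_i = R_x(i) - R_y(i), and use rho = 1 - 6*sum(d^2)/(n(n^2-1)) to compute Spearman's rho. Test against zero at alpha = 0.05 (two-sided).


Step 1: Rank x and y separately (midranks; no ties here).
rank(x): 14->6, 10->5, 8->3, 1->1, 5->2, 9->4
rank(y): 9->5, 4->2, 1->1, 14->6, 5->3, 8->4
Step 2: d_i = R_x(i) - R_y(i); compute d_i^2.
  (6-5)^2=1, (5-2)^2=9, (3-1)^2=4, (1-6)^2=25, (2-3)^2=1, (4-4)^2=0
sum(d^2) = 40.
Step 3: rho = 1 - 6*40 / (6*(6^2 - 1)) = 1 - 240/210 = -0.142857.
Step 4: Under H0, t = rho * sqrt((n-2)/(1-rho^2)) = -0.2887 ~ t(4).
Step 5: Two-sided p-value from the t-distribution with 4 df = 0.787172.
Step 6: alpha = 0.05. fail to reject H0.

rho = -0.1429, p = 0.787172, fail to reject H0 at alpha = 0.05.


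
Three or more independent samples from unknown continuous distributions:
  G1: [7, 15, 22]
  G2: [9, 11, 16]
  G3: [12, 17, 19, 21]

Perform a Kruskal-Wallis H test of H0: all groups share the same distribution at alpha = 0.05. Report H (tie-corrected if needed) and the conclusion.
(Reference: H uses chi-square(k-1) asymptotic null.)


Step 1: Combine all N = 10 observations and assign midranks.
sorted (value, group, rank): (7,G1,1), (9,G2,2), (11,G2,3), (12,G3,4), (15,G1,5), (16,G2,6), (17,G3,7), (19,G3,8), (21,G3,9), (22,G1,10)
Step 2: Sum ranks within each group.
R_1 = 16 (n_1 = 3)
R_2 = 11 (n_2 = 3)
R_3 = 28 (n_3 = 4)
Step 3: H = 12/(N(N+1)) * sum(R_i^2/n_i) - 3(N+1)
     = 12/(10*11) * (16^2/3 + 11^2/3 + 28^2/4) - 3*11
     = 0.109091 * 321.667 - 33
     = 2.090909.
Step 4: No ties, so H is used without correction.
Step 5: Under H0, H ~ chi^2(2); p-value = 0.351532.
Step 6: alpha = 0.05. fail to reject H0.

H = 2.0909, df = 2, p = 0.351532, fail to reject H0.


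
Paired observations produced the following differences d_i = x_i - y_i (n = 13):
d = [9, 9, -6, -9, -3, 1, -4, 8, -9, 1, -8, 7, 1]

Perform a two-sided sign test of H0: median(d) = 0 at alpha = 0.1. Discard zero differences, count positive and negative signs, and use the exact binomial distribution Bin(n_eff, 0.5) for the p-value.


Step 1: Discard zero differences. Original n = 13; n_eff = number of nonzero differences = 13.
Nonzero differences (with sign): +9, +9, -6, -9, -3, +1, -4, +8, -9, +1, -8, +7, +1
Step 2: Count signs: positive = 7, negative = 6.
Step 3: Under H0: P(positive) = 0.5, so the number of positives S ~ Bin(13, 0.5).
Step 4: Two-sided exact p-value = sum of Bin(13,0.5) probabilities at or below the observed probability = 1.000000.
Step 5: alpha = 0.1. fail to reject H0.

n_eff = 13, pos = 7, neg = 6, p = 1.000000, fail to reject H0.


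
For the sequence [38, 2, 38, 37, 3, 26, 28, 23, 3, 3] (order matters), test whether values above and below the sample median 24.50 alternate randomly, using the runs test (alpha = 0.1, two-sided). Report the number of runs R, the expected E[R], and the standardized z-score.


Step 1: Compute median = 24.50; label A = above, B = below.
Labels in order: ABAABAABBB  (n_A = 5, n_B = 5)
Step 2: Count runs R = 6.
Step 3: Under H0 (random ordering), E[R] = 2*n_A*n_B/(n_A+n_B) + 1 = 2*5*5/10 + 1 = 6.0000.
        Var[R] = 2*n_A*n_B*(2*n_A*n_B - n_A - n_B) / ((n_A+n_B)^2 * (n_A+n_B-1)) = 2000/900 = 2.2222.
        SD[R] = 1.4907.
Step 4: R = E[R], so z = 0 with no continuity correction.
Step 5: Two-sided p-value via normal approximation = 2*(1 - Phi(|z|)) = 1.000000.
Step 6: alpha = 0.1. fail to reject H0.

R = 6, z = 0.0000, p = 1.000000, fail to reject H0.


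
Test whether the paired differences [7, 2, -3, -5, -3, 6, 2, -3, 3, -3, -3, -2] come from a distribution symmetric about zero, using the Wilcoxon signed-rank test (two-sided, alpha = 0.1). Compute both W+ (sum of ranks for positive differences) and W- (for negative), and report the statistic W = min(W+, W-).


Step 1: Drop any zero differences (none here) and take |d_i|.
|d| = [7, 2, 3, 5, 3, 6, 2, 3, 3, 3, 3, 2]
Step 2: Midrank |d_i| (ties get averaged ranks).
ranks: |7|->12, |2|->2, |3|->6.5, |5|->10, |3|->6.5, |6|->11, |2|->2, |3|->6.5, |3|->6.5, |3|->6.5, |3|->6.5, |2|->2
Step 3: Attach original signs; sum ranks with positive sign and with negative sign.
W+ = 12 + 2 + 11 + 2 + 6.5 = 33.5
W- = 6.5 + 10 + 6.5 + 6.5 + 6.5 + 6.5 + 2 = 44.5
(Check: W+ + W- = 78 should equal n(n+1)/2 = 78.)
Step 4: Test statistic W = min(W+, W-) = 33.5.
Step 5: Ties in |d|, so use the tie-corrected normal approximation.
        E[W] = n(n+1)/4 = 12*13/4 = 39.
        Tie groups: |d|=2 (t=3), |d|=3 (t=6); sum(t^3 - t) = 234.
        Var[W] = n(n+1)(2n+1)/24 - sum(t^3-t)/48 = 3900/24 - 234/48 = 157.625.
        z = (W - E[W]) / sqrt(Var[W]) = (33.5 - 39) / 12.5549 = -0.4381.
        Two-sided p = 2*Phi(z) = 0.661331.
Step 6: alpha = 0.1. fail to reject H0.

W+ = 33.5, W- = 44.5, W = min = 33.5, p = 0.661331, fail to reject H0.


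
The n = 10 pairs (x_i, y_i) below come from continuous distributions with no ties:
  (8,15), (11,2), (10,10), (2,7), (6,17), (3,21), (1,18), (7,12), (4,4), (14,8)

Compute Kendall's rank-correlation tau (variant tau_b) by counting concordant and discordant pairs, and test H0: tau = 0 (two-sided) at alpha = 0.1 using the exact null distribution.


Step 1: Enumerate the 45 unordered pairs (i,j) with i<j and classify each by sign(x_j-x_i) * sign(y_j-y_i).
  (1,2):dx=+3,dy=-13->D; (1,3):dx=+2,dy=-5->D; (1,4):dx=-6,dy=-8->C; (1,5):dx=-2,dy=+2->D
  (1,6):dx=-5,dy=+6->D; (1,7):dx=-7,dy=+3->D; (1,8):dx=-1,dy=-3->C; (1,9):dx=-4,dy=-11->C
  (1,10):dx=+6,dy=-7->D; (2,3):dx=-1,dy=+8->D; (2,4):dx=-9,dy=+5->D; (2,5):dx=-5,dy=+15->D
  (2,6):dx=-8,dy=+19->D; (2,7):dx=-10,dy=+16->D; (2,8):dx=-4,dy=+10->D; (2,9):dx=-7,dy=+2->D
  (2,10):dx=+3,dy=+6->C; (3,4):dx=-8,dy=-3->C; (3,5):dx=-4,dy=+7->D; (3,6):dx=-7,dy=+11->D
  (3,7):dx=-9,dy=+8->D; (3,8):dx=-3,dy=+2->D; (3,9):dx=-6,dy=-6->C; (3,10):dx=+4,dy=-2->D
  (4,5):dx=+4,dy=+10->C; (4,6):dx=+1,dy=+14->C; (4,7):dx=-1,dy=+11->D; (4,8):dx=+5,dy=+5->C
  (4,9):dx=+2,dy=-3->D; (4,10):dx=+12,dy=+1->C; (5,6):dx=-3,dy=+4->D; (5,7):dx=-5,dy=+1->D
  (5,8):dx=+1,dy=-5->D; (5,9):dx=-2,dy=-13->C; (5,10):dx=+8,dy=-9->D; (6,7):dx=-2,dy=-3->C
  (6,8):dx=+4,dy=-9->D; (6,9):dx=+1,dy=-17->D; (6,10):dx=+11,dy=-13->D; (7,8):dx=+6,dy=-6->D
  (7,9):dx=+3,dy=-14->D; (7,10):dx=+13,dy=-10->D; (8,9):dx=-3,dy=-8->C; (8,10):dx=+7,dy=-4->D
  (9,10):dx=+10,dy=+4->C
Step 2: C = 14, D = 31, total pairs = 45.
Step 3: tau = (C - D)/(n(n-1)/2) = (14 - 31)/45 = -0.377778.
Step 4: Exact two-sided p-value (enumerate n! = 3628800 permutations of y under H0): p = 0.155742.
Step 5: alpha = 0.1. fail to reject H0.

tau_b = -0.3778 (C=14, D=31), p = 0.155742, fail to reject H0.


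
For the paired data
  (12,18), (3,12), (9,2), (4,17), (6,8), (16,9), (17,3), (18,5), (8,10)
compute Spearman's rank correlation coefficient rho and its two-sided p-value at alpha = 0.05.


Step 1: Rank x and y separately (midranks; no ties here).
rank(x): 12->6, 3->1, 9->5, 4->2, 6->3, 16->7, 17->8, 18->9, 8->4
rank(y): 18->9, 12->7, 2->1, 17->8, 8->4, 9->5, 3->2, 5->3, 10->6
Step 2: d_i = R_x(i) - R_y(i); compute d_i^2.
  (6-9)^2=9, (1-7)^2=36, (5-1)^2=16, (2-8)^2=36, (3-4)^2=1, (7-5)^2=4, (8-2)^2=36, (9-3)^2=36, (4-6)^2=4
sum(d^2) = 178.
Step 3: rho = 1 - 6*178 / (9*(9^2 - 1)) = 1 - 1068/720 = -0.483333.
Step 4: Under H0, t = rho * sqrt((n-2)/(1-rho^2)) = -1.4607 ~ t(7).
Step 5: Two-sided p-value from the t-distribution with 7 df = 0.187470.
Step 6: alpha = 0.05. fail to reject H0.

rho = -0.4833, p = 0.187470, fail to reject H0 at alpha = 0.05.


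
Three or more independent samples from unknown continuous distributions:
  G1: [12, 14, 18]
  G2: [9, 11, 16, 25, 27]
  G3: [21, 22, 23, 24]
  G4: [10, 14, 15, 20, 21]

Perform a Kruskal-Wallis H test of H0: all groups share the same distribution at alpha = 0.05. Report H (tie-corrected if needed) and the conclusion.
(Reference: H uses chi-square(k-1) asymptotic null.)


Step 1: Combine all N = 17 observations and assign midranks.
sorted (value, group, rank): (9,G2,1), (10,G4,2), (11,G2,3), (12,G1,4), (14,G1,5.5), (14,G4,5.5), (15,G4,7), (16,G2,8), (18,G1,9), (20,G4,10), (21,G3,11.5), (21,G4,11.5), (22,G3,13), (23,G3,14), (24,G3,15), (25,G2,16), (27,G2,17)
Step 2: Sum ranks within each group.
R_1 = 18.5 (n_1 = 3)
R_2 = 45 (n_2 = 5)
R_3 = 53.5 (n_3 = 4)
R_4 = 36 (n_4 = 5)
Step 3: H = 12/(N(N+1)) * sum(R_i^2/n_i) - 3(N+1)
     = 12/(17*18) * (18.5^2/3 + 45^2/5 + 53.5^2/4 + 36^2/5) - 3*18
     = 0.039216 * 1493.85 - 54
     = 4.582190.
Step 4: Ties present; correction factor C = 1 - 12/(17^3 - 17) = 0.997549. Corrected H = 4.582190 / 0.997549 = 4.593448.
Step 5: Under H0, H ~ chi^2(3); p-value = 0.204105.
Step 6: alpha = 0.05. fail to reject H0.

H = 4.5934, df = 3, p = 0.204105, fail to reject H0.


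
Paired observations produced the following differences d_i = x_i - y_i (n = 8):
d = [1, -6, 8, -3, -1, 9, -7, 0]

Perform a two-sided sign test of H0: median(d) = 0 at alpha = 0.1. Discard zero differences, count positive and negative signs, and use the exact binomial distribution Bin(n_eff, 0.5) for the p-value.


Step 1: Discard zero differences. Original n = 8; n_eff = number of nonzero differences = 7.
Nonzero differences (with sign): +1, -6, +8, -3, -1, +9, -7
Step 2: Count signs: positive = 3, negative = 4.
Step 3: Under H0: P(positive) = 0.5, so the number of positives S ~ Bin(7, 0.5).
Step 4: Two-sided exact p-value = sum of Bin(7,0.5) probabilities at or below the observed probability = 1.000000.
Step 5: alpha = 0.1. fail to reject H0.

n_eff = 7, pos = 3, neg = 4, p = 1.000000, fail to reject H0.


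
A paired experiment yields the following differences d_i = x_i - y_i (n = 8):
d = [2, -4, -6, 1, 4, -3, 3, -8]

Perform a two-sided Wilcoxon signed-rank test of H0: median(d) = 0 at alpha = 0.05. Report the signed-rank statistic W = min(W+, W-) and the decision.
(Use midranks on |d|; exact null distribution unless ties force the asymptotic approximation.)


Step 1: Drop any zero differences (none here) and take |d_i|.
|d| = [2, 4, 6, 1, 4, 3, 3, 8]
Step 2: Midrank |d_i| (ties get averaged ranks).
ranks: |2|->2, |4|->5.5, |6|->7, |1|->1, |4|->5.5, |3|->3.5, |3|->3.5, |8|->8
Step 3: Attach original signs; sum ranks with positive sign and with negative sign.
W+ = 2 + 1 + 5.5 + 3.5 = 12
W- = 5.5 + 7 + 3.5 + 8 = 24
(Check: W+ + W- = 36 should equal n(n+1)/2 = 36.)
Step 4: Test statistic W = min(W+, W-) = 12.
Step 5: Ties in |d|, so use the tie-corrected normal approximation.
        E[W] = n(n+1)/4 = 8*9/4 = 18.
        Tie groups: |d|=3 (t=2), |d|=4 (t=2); sum(t^3 - t) = 12.
        Var[W] = n(n+1)(2n+1)/24 - sum(t^3-t)/48 = 1224/24 - 12/48 = 50.75.
        z = (W - E[W]) / sqrt(Var[W]) = (12 - 18) / 7.1239 = -0.8422.
        Two-sided p = 2*Phi(z) = 0.399656.
Step 6: alpha = 0.05. fail to reject H0.

W+ = 12, W- = 24, W = min = 12, p = 0.399656, fail to reject H0.


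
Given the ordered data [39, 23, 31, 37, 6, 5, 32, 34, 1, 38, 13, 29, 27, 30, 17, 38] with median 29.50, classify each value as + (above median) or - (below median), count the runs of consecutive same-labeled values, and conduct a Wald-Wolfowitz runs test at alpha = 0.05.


Step 1: Compute median = 29.50; label A = above, B = below.
Labels in order: ABAABBAABABBBABA  (n_A = 8, n_B = 8)
Step 2: Count runs R = 11.
Step 3: Under H0 (random ordering), E[R] = 2*n_A*n_B/(n_A+n_B) + 1 = 2*8*8/16 + 1 = 9.0000.
        Var[R] = 2*n_A*n_B*(2*n_A*n_B - n_A - n_B) / ((n_A+n_B)^2 * (n_A+n_B-1)) = 14336/3840 = 3.7333.
        SD[R] = 1.9322.
Step 4: Continuity-corrected z = (R - 0.5 - E[R]) / SD[R] = (11 - 0.5 - 9.0000) / 1.9322 = 0.7763.
Step 5: Two-sided p-value via normal approximation = 2*(1 - Phi(|z|)) = 0.437558.
Step 6: alpha = 0.05. fail to reject H0.

R = 11, z = 0.7763, p = 0.437558, fail to reject H0.


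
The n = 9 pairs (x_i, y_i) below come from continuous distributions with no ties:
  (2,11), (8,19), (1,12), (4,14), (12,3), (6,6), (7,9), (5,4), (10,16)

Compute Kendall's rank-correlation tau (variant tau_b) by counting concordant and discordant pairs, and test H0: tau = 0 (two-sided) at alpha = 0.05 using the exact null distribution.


Step 1: Enumerate the 36 unordered pairs (i,j) with i<j and classify each by sign(x_j-x_i) * sign(y_j-y_i).
  (1,2):dx=+6,dy=+8->C; (1,3):dx=-1,dy=+1->D; (1,4):dx=+2,dy=+3->C; (1,5):dx=+10,dy=-8->D
  (1,6):dx=+4,dy=-5->D; (1,7):dx=+5,dy=-2->D; (1,8):dx=+3,dy=-7->D; (1,9):dx=+8,dy=+5->C
  (2,3):dx=-7,dy=-7->C; (2,4):dx=-4,dy=-5->C; (2,5):dx=+4,dy=-16->D; (2,6):dx=-2,dy=-13->C
  (2,7):dx=-1,dy=-10->C; (2,8):dx=-3,dy=-15->C; (2,9):dx=+2,dy=-3->D; (3,4):dx=+3,dy=+2->C
  (3,5):dx=+11,dy=-9->D; (3,6):dx=+5,dy=-6->D; (3,7):dx=+6,dy=-3->D; (3,8):dx=+4,dy=-8->D
  (3,9):dx=+9,dy=+4->C; (4,5):dx=+8,dy=-11->D; (4,6):dx=+2,dy=-8->D; (4,7):dx=+3,dy=-5->D
  (4,8):dx=+1,dy=-10->D; (4,9):dx=+6,dy=+2->C; (5,6):dx=-6,dy=+3->D; (5,7):dx=-5,dy=+6->D
  (5,8):dx=-7,dy=+1->D; (5,9):dx=-2,dy=+13->D; (6,7):dx=+1,dy=+3->C; (6,8):dx=-1,dy=-2->C
  (6,9):dx=+4,dy=+10->C; (7,8):dx=-2,dy=-5->C; (7,9):dx=+3,dy=+7->C; (8,9):dx=+5,dy=+12->C
Step 2: C = 17, D = 19, total pairs = 36.
Step 3: tau = (C - D)/(n(n-1)/2) = (17 - 19)/36 = -0.055556.
Step 4: Exact two-sided p-value (enumerate n! = 362880 permutations of y under H0): p = 0.919455.
Step 5: alpha = 0.05. fail to reject H0.

tau_b = -0.0556 (C=17, D=19), p = 0.919455, fail to reject H0.


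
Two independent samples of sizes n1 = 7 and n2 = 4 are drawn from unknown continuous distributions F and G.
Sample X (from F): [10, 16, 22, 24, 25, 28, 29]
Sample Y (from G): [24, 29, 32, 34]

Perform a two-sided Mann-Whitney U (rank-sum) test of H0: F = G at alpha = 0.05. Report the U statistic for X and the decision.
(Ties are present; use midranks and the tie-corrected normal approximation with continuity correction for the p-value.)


Step 1: Combine and sort all 11 observations; assign midranks.
sorted (value, group): (10,X), (16,X), (22,X), (24,X), (24,Y), (25,X), (28,X), (29,X), (29,Y), (32,Y), (34,Y)
ranks: 10->1, 16->2, 22->3, 24->4.5, 24->4.5, 25->6, 28->7, 29->8.5, 29->8.5, 32->10, 34->11
Step 2: Rank sum for X: R1 = 1 + 2 + 3 + 4.5 + 6 + 7 + 8.5 = 32.
Step 3: U_X = R1 - n1(n1+1)/2 = 32 - 7*8/2 = 32 - 28 = 4.
       U_Y = n1*n2 - U_X = 28 - 4 = 24.
Step 4: Ties are present, so use the tie-corrected normal approximation (with continuity correction) for the p-value.
Step 5: p-value = 0.071302; compare to alpha = 0.05. fail to reject H0.

U_X = 4, p = 0.071302, fail to reject H0 at alpha = 0.05.


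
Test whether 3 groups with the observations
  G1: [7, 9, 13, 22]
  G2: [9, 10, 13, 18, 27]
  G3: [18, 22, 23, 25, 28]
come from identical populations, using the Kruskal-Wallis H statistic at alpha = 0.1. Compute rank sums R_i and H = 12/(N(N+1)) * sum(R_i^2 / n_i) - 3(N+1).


Step 1: Combine all N = 14 observations and assign midranks.
sorted (value, group, rank): (7,G1,1), (9,G1,2.5), (9,G2,2.5), (10,G2,4), (13,G1,5.5), (13,G2,5.5), (18,G2,7.5), (18,G3,7.5), (22,G1,9.5), (22,G3,9.5), (23,G3,11), (25,G3,12), (27,G2,13), (28,G3,14)
Step 2: Sum ranks within each group.
R_1 = 18.5 (n_1 = 4)
R_2 = 32.5 (n_2 = 5)
R_3 = 54 (n_3 = 5)
Step 3: H = 12/(N(N+1)) * sum(R_i^2/n_i) - 3(N+1)
     = 12/(14*15) * (18.5^2/4 + 32.5^2/5 + 54^2/5) - 3*15
     = 0.057143 * 880.013 - 45
     = 5.286429.
Step 4: Ties present; correction factor C = 1 - 24/(14^3 - 14) = 0.991209. Corrected H = 5.286429 / 0.991209 = 5.333315.
Step 5: Under H0, H ~ chi^2(2); p-value = 0.069484.
Step 6: alpha = 0.1. reject H0.

H = 5.3333, df = 2, p = 0.069484, reject H0.


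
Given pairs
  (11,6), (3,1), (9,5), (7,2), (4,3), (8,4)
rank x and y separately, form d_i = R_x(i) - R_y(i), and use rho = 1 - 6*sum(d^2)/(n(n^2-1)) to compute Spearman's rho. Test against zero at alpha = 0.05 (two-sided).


Step 1: Rank x and y separately (midranks; no ties here).
rank(x): 11->6, 3->1, 9->5, 7->3, 4->2, 8->4
rank(y): 6->6, 1->1, 5->5, 2->2, 3->3, 4->4
Step 2: d_i = R_x(i) - R_y(i); compute d_i^2.
  (6-6)^2=0, (1-1)^2=0, (5-5)^2=0, (3-2)^2=1, (2-3)^2=1, (4-4)^2=0
sum(d^2) = 2.
Step 3: rho = 1 - 6*2 / (6*(6^2 - 1)) = 1 - 12/210 = 0.942857.
Step 4: Under H0, t = rho * sqrt((n-2)/(1-rho^2)) = 5.6595 ~ t(4).
Step 5: Two-sided p-value from the t-distribution with 4 df = 0.004805.
Step 6: alpha = 0.05. reject H0.

rho = 0.9429, p = 0.004805, reject H0 at alpha = 0.05.


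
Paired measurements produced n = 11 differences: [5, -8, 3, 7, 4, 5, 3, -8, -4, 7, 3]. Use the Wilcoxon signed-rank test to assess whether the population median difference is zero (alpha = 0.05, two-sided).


Step 1: Drop any zero differences (none here) and take |d_i|.
|d| = [5, 8, 3, 7, 4, 5, 3, 8, 4, 7, 3]
Step 2: Midrank |d_i| (ties get averaged ranks).
ranks: |5|->6.5, |8|->10.5, |3|->2, |7|->8.5, |4|->4.5, |5|->6.5, |3|->2, |8|->10.5, |4|->4.5, |7|->8.5, |3|->2
Step 3: Attach original signs; sum ranks with positive sign and with negative sign.
W+ = 6.5 + 2 + 8.5 + 4.5 + 6.5 + 2 + 8.5 + 2 = 40.5
W- = 10.5 + 10.5 + 4.5 = 25.5
(Check: W+ + W- = 66 should equal n(n+1)/2 = 66.)
Step 4: Test statistic W = min(W+, W-) = 25.5.
Step 5: Ties in |d|, so use the tie-corrected normal approximation.
        E[W] = n(n+1)/4 = 11*12/4 = 33.
        Tie groups: |d|=3 (t=3), |d|=4 (t=2), |d|=5 (t=2), |d|=7 (t=2), |d|=8 (t=2); sum(t^3 - t) = 48.
        Var[W] = n(n+1)(2n+1)/24 - sum(t^3-t)/48 = 3036/24 - 48/48 = 125.5.
        z = (W - E[W]) / sqrt(Var[W]) = (25.5 - 33) / 11.2027 = -0.6695.
        Two-sided p = 2*Phi(z) = 0.503188.
Step 6: alpha = 0.05. fail to reject H0.

W+ = 40.5, W- = 25.5, W = min = 25.5, p = 0.503188, fail to reject H0.


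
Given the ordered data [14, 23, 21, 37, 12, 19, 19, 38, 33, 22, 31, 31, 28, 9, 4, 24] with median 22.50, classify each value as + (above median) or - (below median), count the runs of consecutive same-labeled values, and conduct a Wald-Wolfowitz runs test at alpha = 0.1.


Step 1: Compute median = 22.50; label A = above, B = below.
Labels in order: BABABBBAABAAABBA  (n_A = 8, n_B = 8)
Step 2: Count runs R = 10.
Step 3: Under H0 (random ordering), E[R] = 2*n_A*n_B/(n_A+n_B) + 1 = 2*8*8/16 + 1 = 9.0000.
        Var[R] = 2*n_A*n_B*(2*n_A*n_B - n_A - n_B) / ((n_A+n_B)^2 * (n_A+n_B-1)) = 14336/3840 = 3.7333.
        SD[R] = 1.9322.
Step 4: Continuity-corrected z = (R - 0.5 - E[R]) / SD[R] = (10 - 0.5 - 9.0000) / 1.9322 = 0.2588.
Step 5: Two-sided p-value via normal approximation = 2*(1 - Phi(|z|)) = 0.795809.
Step 6: alpha = 0.1. fail to reject H0.

R = 10, z = 0.2588, p = 0.795809, fail to reject H0.


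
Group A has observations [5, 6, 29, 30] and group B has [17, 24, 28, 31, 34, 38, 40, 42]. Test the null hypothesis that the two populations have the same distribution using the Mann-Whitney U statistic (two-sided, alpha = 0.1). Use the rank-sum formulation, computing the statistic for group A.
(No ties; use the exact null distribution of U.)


Step 1: Combine and sort all 12 observations; assign midranks.
sorted (value, group): (5,X), (6,X), (17,Y), (24,Y), (28,Y), (29,X), (30,X), (31,Y), (34,Y), (38,Y), (40,Y), (42,Y)
ranks: 5->1, 6->2, 17->3, 24->4, 28->5, 29->6, 30->7, 31->8, 34->9, 38->10, 40->11, 42->12
Step 2: Rank sum for X: R1 = 1 + 2 + 6 + 7 = 16.
Step 3: U_X = R1 - n1(n1+1)/2 = 16 - 4*5/2 = 16 - 10 = 6.
       U_Y = n1*n2 - U_X = 32 - 6 = 26.
Step 4: No ties, so the exact null distribution of U (based on enumerating the C(12,4) = 495 equally likely rank assignments) gives the two-sided p-value.
Step 5: p-value = 0.109091; compare to alpha = 0.1. fail to reject H0.

U_X = 6, p = 0.109091, fail to reject H0 at alpha = 0.1.


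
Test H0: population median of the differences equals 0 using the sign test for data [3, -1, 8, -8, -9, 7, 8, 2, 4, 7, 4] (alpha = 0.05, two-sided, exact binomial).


Step 1: Discard zero differences. Original n = 11; n_eff = number of nonzero differences = 11.
Nonzero differences (with sign): +3, -1, +8, -8, -9, +7, +8, +2, +4, +7, +4
Step 2: Count signs: positive = 8, negative = 3.
Step 3: Under H0: P(positive) = 0.5, so the number of positives S ~ Bin(11, 0.5).
Step 4: Two-sided exact p-value = sum of Bin(11,0.5) probabilities at or below the observed probability = 0.226562.
Step 5: alpha = 0.05. fail to reject H0.

n_eff = 11, pos = 8, neg = 3, p = 0.226562, fail to reject H0.


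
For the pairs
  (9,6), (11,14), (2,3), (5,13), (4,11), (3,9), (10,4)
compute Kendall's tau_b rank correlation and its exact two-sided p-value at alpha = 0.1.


Step 1: Enumerate the 21 unordered pairs (i,j) with i<j and classify each by sign(x_j-x_i) * sign(y_j-y_i).
  (1,2):dx=+2,dy=+8->C; (1,3):dx=-7,dy=-3->C; (1,4):dx=-4,dy=+7->D; (1,5):dx=-5,dy=+5->D
  (1,6):dx=-6,dy=+3->D; (1,7):dx=+1,dy=-2->D; (2,3):dx=-9,dy=-11->C; (2,4):dx=-6,dy=-1->C
  (2,5):dx=-7,dy=-3->C; (2,6):dx=-8,dy=-5->C; (2,7):dx=-1,dy=-10->C; (3,4):dx=+3,dy=+10->C
  (3,5):dx=+2,dy=+8->C; (3,6):dx=+1,dy=+6->C; (3,7):dx=+8,dy=+1->C; (4,5):dx=-1,dy=-2->C
  (4,6):dx=-2,dy=-4->C; (4,7):dx=+5,dy=-9->D; (5,6):dx=-1,dy=-2->C; (5,7):dx=+6,dy=-7->D
  (6,7):dx=+7,dy=-5->D
Step 2: C = 14, D = 7, total pairs = 21.
Step 3: tau = (C - D)/(n(n-1)/2) = (14 - 7)/21 = 0.333333.
Step 4: Exact two-sided p-value (enumerate n! = 5040 permutations of y under H0): p = 0.381349.
Step 5: alpha = 0.1. fail to reject H0.

tau_b = 0.3333 (C=14, D=7), p = 0.381349, fail to reject H0.


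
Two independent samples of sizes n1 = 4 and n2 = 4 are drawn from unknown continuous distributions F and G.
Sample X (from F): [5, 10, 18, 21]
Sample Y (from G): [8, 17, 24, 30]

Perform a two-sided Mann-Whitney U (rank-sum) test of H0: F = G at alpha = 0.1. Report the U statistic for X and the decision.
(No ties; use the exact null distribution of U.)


Step 1: Combine and sort all 8 observations; assign midranks.
sorted (value, group): (5,X), (8,Y), (10,X), (17,Y), (18,X), (21,X), (24,Y), (30,Y)
ranks: 5->1, 8->2, 10->3, 17->4, 18->5, 21->6, 24->7, 30->8
Step 2: Rank sum for X: R1 = 1 + 3 + 5 + 6 = 15.
Step 3: U_X = R1 - n1(n1+1)/2 = 15 - 4*5/2 = 15 - 10 = 5.
       U_Y = n1*n2 - U_X = 16 - 5 = 11.
Step 4: No ties, so the exact null distribution of U (based on enumerating the C(8,4) = 70 equally likely rank assignments) gives the two-sided p-value.
Step 5: p-value = 0.485714; compare to alpha = 0.1. fail to reject H0.

U_X = 5, p = 0.485714, fail to reject H0 at alpha = 0.1.


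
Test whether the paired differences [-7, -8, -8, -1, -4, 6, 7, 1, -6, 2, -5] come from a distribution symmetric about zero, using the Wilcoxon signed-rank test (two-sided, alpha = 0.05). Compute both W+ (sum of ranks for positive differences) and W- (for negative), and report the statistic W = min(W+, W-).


Step 1: Drop any zero differences (none here) and take |d_i|.
|d| = [7, 8, 8, 1, 4, 6, 7, 1, 6, 2, 5]
Step 2: Midrank |d_i| (ties get averaged ranks).
ranks: |7|->8.5, |8|->10.5, |8|->10.5, |1|->1.5, |4|->4, |6|->6.5, |7|->8.5, |1|->1.5, |6|->6.5, |2|->3, |5|->5
Step 3: Attach original signs; sum ranks with positive sign and with negative sign.
W+ = 6.5 + 8.5 + 1.5 + 3 = 19.5
W- = 8.5 + 10.5 + 10.5 + 1.5 + 4 + 6.5 + 5 = 46.5
(Check: W+ + W- = 66 should equal n(n+1)/2 = 66.)
Step 4: Test statistic W = min(W+, W-) = 19.5.
Step 5: Ties in |d|, so use the tie-corrected normal approximation.
        E[W] = n(n+1)/4 = 11*12/4 = 33.
        Tie groups: |d|=1 (t=2), |d|=6 (t=2), |d|=7 (t=2), |d|=8 (t=2); sum(t^3 - t) = 24.
        Var[W] = n(n+1)(2n+1)/24 - sum(t^3-t)/48 = 3036/24 - 24/48 = 126.
        z = (W - E[W]) / sqrt(Var[W]) = (19.5 - 33) / 11.2250 = -1.2027.
        Two-sided p = 2*Phi(z) = 0.229102.
Step 6: alpha = 0.05. fail to reject H0.

W+ = 19.5, W- = 46.5, W = min = 19.5, p = 0.229102, fail to reject H0.


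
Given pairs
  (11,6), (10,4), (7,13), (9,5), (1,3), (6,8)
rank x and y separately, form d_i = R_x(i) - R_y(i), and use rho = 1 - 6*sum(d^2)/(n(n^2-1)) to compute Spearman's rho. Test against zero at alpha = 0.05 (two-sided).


Step 1: Rank x and y separately (midranks; no ties here).
rank(x): 11->6, 10->5, 7->3, 9->4, 1->1, 6->2
rank(y): 6->4, 4->2, 13->6, 5->3, 3->1, 8->5
Step 2: d_i = R_x(i) - R_y(i); compute d_i^2.
  (6-4)^2=4, (5-2)^2=9, (3-6)^2=9, (4-3)^2=1, (1-1)^2=0, (2-5)^2=9
sum(d^2) = 32.
Step 3: rho = 1 - 6*32 / (6*(6^2 - 1)) = 1 - 192/210 = 0.085714.
Step 4: Under H0, t = rho * sqrt((n-2)/(1-rho^2)) = 0.1721 ~ t(4).
Step 5: Two-sided p-value from the t-distribution with 4 df = 0.871743.
Step 6: alpha = 0.05. fail to reject H0.

rho = 0.0857, p = 0.871743, fail to reject H0 at alpha = 0.05.


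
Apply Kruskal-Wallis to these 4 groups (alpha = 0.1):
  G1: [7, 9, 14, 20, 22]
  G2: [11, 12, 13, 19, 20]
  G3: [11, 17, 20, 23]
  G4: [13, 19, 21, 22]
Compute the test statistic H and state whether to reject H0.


Step 1: Combine all N = 18 observations and assign midranks.
sorted (value, group, rank): (7,G1,1), (9,G1,2), (11,G2,3.5), (11,G3,3.5), (12,G2,5), (13,G2,6.5), (13,G4,6.5), (14,G1,8), (17,G3,9), (19,G2,10.5), (19,G4,10.5), (20,G1,13), (20,G2,13), (20,G3,13), (21,G4,15), (22,G1,16.5), (22,G4,16.5), (23,G3,18)
Step 2: Sum ranks within each group.
R_1 = 40.5 (n_1 = 5)
R_2 = 38.5 (n_2 = 5)
R_3 = 43.5 (n_3 = 4)
R_4 = 48.5 (n_4 = 4)
Step 3: H = 12/(N(N+1)) * sum(R_i^2/n_i) - 3(N+1)
     = 12/(18*19) * (40.5^2/5 + 38.5^2/5 + 43.5^2/4 + 48.5^2/4) - 3*19
     = 0.035088 * 1685.62 - 57
     = 2.144737.
Step 4: Ties present; correction factor C = 1 - 48/(18^3 - 18) = 0.991744. Corrected H = 2.144737 / 0.991744 = 2.162591.
Step 5: Under H0, H ~ chi^2(3); p-value = 0.539354.
Step 6: alpha = 0.1. fail to reject H0.

H = 2.1626, df = 3, p = 0.539354, fail to reject H0.


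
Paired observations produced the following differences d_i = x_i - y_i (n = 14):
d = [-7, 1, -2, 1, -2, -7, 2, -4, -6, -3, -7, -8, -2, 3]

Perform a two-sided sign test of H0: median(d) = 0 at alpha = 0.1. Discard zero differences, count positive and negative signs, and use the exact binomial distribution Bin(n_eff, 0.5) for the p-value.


Step 1: Discard zero differences. Original n = 14; n_eff = number of nonzero differences = 14.
Nonzero differences (with sign): -7, +1, -2, +1, -2, -7, +2, -4, -6, -3, -7, -8, -2, +3
Step 2: Count signs: positive = 4, negative = 10.
Step 3: Under H0: P(positive) = 0.5, so the number of positives S ~ Bin(14, 0.5).
Step 4: Two-sided exact p-value = sum of Bin(14,0.5) probabilities at or below the observed probability = 0.179565.
Step 5: alpha = 0.1. fail to reject H0.

n_eff = 14, pos = 4, neg = 10, p = 0.179565, fail to reject H0.


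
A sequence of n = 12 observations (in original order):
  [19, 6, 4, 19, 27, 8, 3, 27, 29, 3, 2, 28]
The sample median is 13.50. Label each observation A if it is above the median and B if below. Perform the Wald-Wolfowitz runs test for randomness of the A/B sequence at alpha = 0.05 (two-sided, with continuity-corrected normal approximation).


Step 1: Compute median = 13.50; label A = above, B = below.
Labels in order: ABBAABBAABBA  (n_A = 6, n_B = 6)
Step 2: Count runs R = 7.
Step 3: Under H0 (random ordering), E[R] = 2*n_A*n_B/(n_A+n_B) + 1 = 2*6*6/12 + 1 = 7.0000.
        Var[R] = 2*n_A*n_B*(2*n_A*n_B - n_A - n_B) / ((n_A+n_B)^2 * (n_A+n_B-1)) = 4320/1584 = 2.7273.
        SD[R] = 1.6514.
Step 4: R = E[R], so z = 0 with no continuity correction.
Step 5: Two-sided p-value via normal approximation = 2*(1 - Phi(|z|)) = 1.000000.
Step 6: alpha = 0.05. fail to reject H0.

R = 7, z = 0.0000, p = 1.000000, fail to reject H0.


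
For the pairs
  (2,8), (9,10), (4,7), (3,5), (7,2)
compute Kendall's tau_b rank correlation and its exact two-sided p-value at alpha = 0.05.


Step 1: Enumerate the 10 unordered pairs (i,j) with i<j and classify each by sign(x_j-x_i) * sign(y_j-y_i).
  (1,2):dx=+7,dy=+2->C; (1,3):dx=+2,dy=-1->D; (1,4):dx=+1,dy=-3->D; (1,5):dx=+5,dy=-6->D
  (2,3):dx=-5,dy=-3->C; (2,4):dx=-6,dy=-5->C; (2,5):dx=-2,dy=-8->C; (3,4):dx=-1,dy=-2->C
  (3,5):dx=+3,dy=-5->D; (4,5):dx=+4,dy=-3->D
Step 2: C = 5, D = 5, total pairs = 10.
Step 3: tau = (C - D)/(n(n-1)/2) = (5 - 5)/10 = 0.000000.
Step 4: Exact two-sided p-value (enumerate n! = 120 permutations of y under H0): p = 1.000000.
Step 5: alpha = 0.05. fail to reject H0.

tau_b = 0.0000 (C=5, D=5), p = 1.000000, fail to reject H0.


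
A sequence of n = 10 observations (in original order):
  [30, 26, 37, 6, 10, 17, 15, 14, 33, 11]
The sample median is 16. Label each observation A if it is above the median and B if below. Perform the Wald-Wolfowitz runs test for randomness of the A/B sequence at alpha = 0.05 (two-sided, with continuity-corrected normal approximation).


Step 1: Compute median = 16; label A = above, B = below.
Labels in order: AAABBABBAB  (n_A = 5, n_B = 5)
Step 2: Count runs R = 6.
Step 3: Under H0 (random ordering), E[R] = 2*n_A*n_B/(n_A+n_B) + 1 = 2*5*5/10 + 1 = 6.0000.
        Var[R] = 2*n_A*n_B*(2*n_A*n_B - n_A - n_B) / ((n_A+n_B)^2 * (n_A+n_B-1)) = 2000/900 = 2.2222.
        SD[R] = 1.4907.
Step 4: R = E[R], so z = 0 with no continuity correction.
Step 5: Two-sided p-value via normal approximation = 2*(1 - Phi(|z|)) = 1.000000.
Step 6: alpha = 0.05. fail to reject H0.

R = 6, z = 0.0000, p = 1.000000, fail to reject H0.


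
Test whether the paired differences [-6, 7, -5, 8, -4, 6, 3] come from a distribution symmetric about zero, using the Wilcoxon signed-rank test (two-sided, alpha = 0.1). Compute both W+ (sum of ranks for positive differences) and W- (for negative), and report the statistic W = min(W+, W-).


Step 1: Drop any zero differences (none here) and take |d_i|.
|d| = [6, 7, 5, 8, 4, 6, 3]
Step 2: Midrank |d_i| (ties get averaged ranks).
ranks: |6|->4.5, |7|->6, |5|->3, |8|->7, |4|->2, |6|->4.5, |3|->1
Step 3: Attach original signs; sum ranks with positive sign and with negative sign.
W+ = 6 + 7 + 4.5 + 1 = 18.5
W- = 4.5 + 3 + 2 = 9.5
(Check: W+ + W- = 28 should equal n(n+1)/2 = 28.)
Step 4: Test statistic W = min(W+, W-) = 9.5.
Step 5: Ties in |d|, so use the tie-corrected normal approximation.
        E[W] = n(n+1)/4 = 7*8/4 = 14.
        Tie groups: |d|=6 (t=2); sum(t^3 - t) = 6.
        Var[W] = n(n+1)(2n+1)/24 - sum(t^3-t)/48 = 840/24 - 6/48 = 34.875.
        z = (W - E[W]) / sqrt(Var[W]) = (9.5 - 14) / 5.9055 = -0.7620.
        Two-sided p = 2*Phi(z) = 0.446060.
Step 6: alpha = 0.1. fail to reject H0.

W+ = 18.5, W- = 9.5, W = min = 9.5, p = 0.446060, fail to reject H0.


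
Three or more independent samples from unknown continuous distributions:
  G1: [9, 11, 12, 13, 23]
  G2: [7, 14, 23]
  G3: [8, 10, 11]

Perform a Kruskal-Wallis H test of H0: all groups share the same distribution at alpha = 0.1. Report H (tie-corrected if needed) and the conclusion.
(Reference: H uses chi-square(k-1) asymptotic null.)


Step 1: Combine all N = 11 observations and assign midranks.
sorted (value, group, rank): (7,G2,1), (8,G3,2), (9,G1,3), (10,G3,4), (11,G1,5.5), (11,G3,5.5), (12,G1,7), (13,G1,8), (14,G2,9), (23,G1,10.5), (23,G2,10.5)
Step 2: Sum ranks within each group.
R_1 = 34 (n_1 = 5)
R_2 = 20.5 (n_2 = 3)
R_3 = 11.5 (n_3 = 3)
Step 3: H = 12/(N(N+1)) * sum(R_i^2/n_i) - 3(N+1)
     = 12/(11*12) * (34^2/5 + 20.5^2/3 + 11.5^2/3) - 3*12
     = 0.090909 * 415.367 - 36
     = 1.760606.
Step 4: Ties present; correction factor C = 1 - 12/(11^3 - 11) = 0.990909. Corrected H = 1.760606 / 0.990909 = 1.776758.
Step 5: Under H0, H ~ chi^2(2); p-value = 0.411322.
Step 6: alpha = 0.1. fail to reject H0.

H = 1.7768, df = 2, p = 0.411322, fail to reject H0.


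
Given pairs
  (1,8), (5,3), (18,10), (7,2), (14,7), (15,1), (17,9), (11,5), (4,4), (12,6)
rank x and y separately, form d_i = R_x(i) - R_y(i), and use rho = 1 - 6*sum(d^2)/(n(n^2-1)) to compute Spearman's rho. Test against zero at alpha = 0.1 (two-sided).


Step 1: Rank x and y separately (midranks; no ties here).
rank(x): 1->1, 5->3, 18->10, 7->4, 14->7, 15->8, 17->9, 11->5, 4->2, 12->6
rank(y): 8->8, 3->3, 10->10, 2->2, 7->7, 1->1, 9->9, 5->5, 4->4, 6->6
Step 2: d_i = R_x(i) - R_y(i); compute d_i^2.
  (1-8)^2=49, (3-3)^2=0, (10-10)^2=0, (4-2)^2=4, (7-7)^2=0, (8-1)^2=49, (9-9)^2=0, (5-5)^2=0, (2-4)^2=4, (6-6)^2=0
sum(d^2) = 106.
Step 3: rho = 1 - 6*106 / (10*(10^2 - 1)) = 1 - 636/990 = 0.357576.
Step 4: Under H0, t = rho * sqrt((n-2)/(1-rho^2)) = 1.0830 ~ t(8).
Step 5: Two-sided p-value from the t-distribution with 8 df = 0.310376.
Step 6: alpha = 0.1. fail to reject H0.

rho = 0.3576, p = 0.310376, fail to reject H0 at alpha = 0.1.


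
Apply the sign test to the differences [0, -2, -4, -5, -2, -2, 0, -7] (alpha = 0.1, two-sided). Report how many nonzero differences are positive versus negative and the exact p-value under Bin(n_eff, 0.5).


Step 1: Discard zero differences. Original n = 8; n_eff = number of nonzero differences = 6.
Nonzero differences (with sign): -2, -4, -5, -2, -2, -7
Step 2: Count signs: positive = 0, negative = 6.
Step 3: Under H0: P(positive) = 0.5, so the number of positives S ~ Bin(6, 0.5).
Step 4: Two-sided exact p-value = sum of Bin(6,0.5) probabilities at or below the observed probability = 0.031250.
Step 5: alpha = 0.1. reject H0.

n_eff = 6, pos = 0, neg = 6, p = 0.031250, reject H0.


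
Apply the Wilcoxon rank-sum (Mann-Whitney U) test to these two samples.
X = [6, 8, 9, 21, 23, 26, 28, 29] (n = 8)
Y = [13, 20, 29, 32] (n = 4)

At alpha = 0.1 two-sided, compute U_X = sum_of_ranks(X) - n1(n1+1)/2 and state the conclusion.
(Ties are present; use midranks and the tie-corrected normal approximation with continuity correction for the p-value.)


Step 1: Combine and sort all 12 observations; assign midranks.
sorted (value, group): (6,X), (8,X), (9,X), (13,Y), (20,Y), (21,X), (23,X), (26,X), (28,X), (29,X), (29,Y), (32,Y)
ranks: 6->1, 8->2, 9->3, 13->4, 20->5, 21->6, 23->7, 26->8, 28->9, 29->10.5, 29->10.5, 32->12
Step 2: Rank sum for X: R1 = 1 + 2 + 3 + 6 + 7 + 8 + 9 + 10.5 = 46.5.
Step 3: U_X = R1 - n1(n1+1)/2 = 46.5 - 8*9/2 = 46.5 - 36 = 10.5.
       U_Y = n1*n2 - U_X = 32 - 10.5 = 21.5.
Step 4: Ties are present, so use the tie-corrected normal approximation (with continuity correction) for the p-value.
Step 5: p-value = 0.394938; compare to alpha = 0.1. fail to reject H0.

U_X = 10.5, p = 0.394938, fail to reject H0 at alpha = 0.1.


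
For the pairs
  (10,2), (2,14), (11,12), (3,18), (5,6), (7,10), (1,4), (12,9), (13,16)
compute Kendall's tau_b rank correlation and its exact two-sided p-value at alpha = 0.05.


Step 1: Enumerate the 36 unordered pairs (i,j) with i<j and classify each by sign(x_j-x_i) * sign(y_j-y_i).
  (1,2):dx=-8,dy=+12->D; (1,3):dx=+1,dy=+10->C; (1,4):dx=-7,dy=+16->D; (1,5):dx=-5,dy=+4->D
  (1,6):dx=-3,dy=+8->D; (1,7):dx=-9,dy=+2->D; (1,8):dx=+2,dy=+7->C; (1,9):dx=+3,dy=+14->C
  (2,3):dx=+9,dy=-2->D; (2,4):dx=+1,dy=+4->C; (2,5):dx=+3,dy=-8->D; (2,6):dx=+5,dy=-4->D
  (2,7):dx=-1,dy=-10->C; (2,8):dx=+10,dy=-5->D; (2,9):dx=+11,dy=+2->C; (3,4):dx=-8,dy=+6->D
  (3,5):dx=-6,dy=-6->C; (3,6):dx=-4,dy=-2->C; (3,7):dx=-10,dy=-8->C; (3,8):dx=+1,dy=-3->D
  (3,9):dx=+2,dy=+4->C; (4,5):dx=+2,dy=-12->D; (4,6):dx=+4,dy=-8->D; (4,7):dx=-2,dy=-14->C
  (4,8):dx=+9,dy=-9->D; (4,9):dx=+10,dy=-2->D; (5,6):dx=+2,dy=+4->C; (5,7):dx=-4,dy=-2->C
  (5,8):dx=+7,dy=+3->C; (5,9):dx=+8,dy=+10->C; (6,7):dx=-6,dy=-6->C; (6,8):dx=+5,dy=-1->D
  (6,9):dx=+6,dy=+6->C; (7,8):dx=+11,dy=+5->C; (7,9):dx=+12,dy=+12->C; (8,9):dx=+1,dy=+7->C
Step 2: C = 20, D = 16, total pairs = 36.
Step 3: tau = (C - D)/(n(n-1)/2) = (20 - 16)/36 = 0.111111.
Step 4: Exact two-sided p-value (enumerate n! = 362880 permutations of y under H0): p = 0.761414.
Step 5: alpha = 0.05. fail to reject H0.

tau_b = 0.1111 (C=20, D=16), p = 0.761414, fail to reject H0.


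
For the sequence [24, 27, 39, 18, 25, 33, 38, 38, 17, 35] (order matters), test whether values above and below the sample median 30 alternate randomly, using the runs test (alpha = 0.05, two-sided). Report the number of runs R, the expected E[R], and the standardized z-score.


Step 1: Compute median = 30; label A = above, B = below.
Labels in order: BBABBAAABA  (n_A = 5, n_B = 5)
Step 2: Count runs R = 6.
Step 3: Under H0 (random ordering), E[R] = 2*n_A*n_B/(n_A+n_B) + 1 = 2*5*5/10 + 1 = 6.0000.
        Var[R] = 2*n_A*n_B*(2*n_A*n_B - n_A - n_B) / ((n_A+n_B)^2 * (n_A+n_B-1)) = 2000/900 = 2.2222.
        SD[R] = 1.4907.
Step 4: R = E[R], so z = 0 with no continuity correction.
Step 5: Two-sided p-value via normal approximation = 2*(1 - Phi(|z|)) = 1.000000.
Step 6: alpha = 0.05. fail to reject H0.

R = 6, z = 0.0000, p = 1.000000, fail to reject H0.


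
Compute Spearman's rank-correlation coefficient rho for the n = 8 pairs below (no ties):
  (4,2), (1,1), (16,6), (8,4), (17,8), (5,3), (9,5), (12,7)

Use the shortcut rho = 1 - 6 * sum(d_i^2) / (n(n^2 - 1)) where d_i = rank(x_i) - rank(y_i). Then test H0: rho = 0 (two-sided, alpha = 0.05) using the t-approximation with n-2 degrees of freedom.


Step 1: Rank x and y separately (midranks; no ties here).
rank(x): 4->2, 1->1, 16->7, 8->4, 17->8, 5->3, 9->5, 12->6
rank(y): 2->2, 1->1, 6->6, 4->4, 8->8, 3->3, 5->5, 7->7
Step 2: d_i = R_x(i) - R_y(i); compute d_i^2.
  (2-2)^2=0, (1-1)^2=0, (7-6)^2=1, (4-4)^2=0, (8-8)^2=0, (3-3)^2=0, (5-5)^2=0, (6-7)^2=1
sum(d^2) = 2.
Step 3: rho = 1 - 6*2 / (8*(8^2 - 1)) = 1 - 12/504 = 0.976190.
Step 4: Under H0, t = rho * sqrt((n-2)/(1-rho^2)) = 11.0235 ~ t(6).
Step 5: Two-sided p-value from the t-distribution with 6 df = 0.000033.
Step 6: alpha = 0.05. reject H0.

rho = 0.9762, p = 0.000033, reject H0 at alpha = 0.05.
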